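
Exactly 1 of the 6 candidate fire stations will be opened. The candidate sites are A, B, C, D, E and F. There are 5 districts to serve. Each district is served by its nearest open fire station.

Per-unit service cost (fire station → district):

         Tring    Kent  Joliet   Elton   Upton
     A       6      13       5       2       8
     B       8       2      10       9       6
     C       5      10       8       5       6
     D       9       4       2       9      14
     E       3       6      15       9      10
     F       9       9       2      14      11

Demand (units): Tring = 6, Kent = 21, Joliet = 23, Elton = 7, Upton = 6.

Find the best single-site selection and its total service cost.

Choose D only; total service cost 331.

With exactly 1 open, each district uses its cheapest among the chosen.
{D}: Tring→D 9·6=54, Kent→D 4·21=84, Joliet→D 2·23=46, Elton→D 9·7=63, Upton→D 14·6=84. Service cost 331.
{B}: service cost 419
{F}: service cost 453
Among all 6 size-1 choices, {D} is lowest.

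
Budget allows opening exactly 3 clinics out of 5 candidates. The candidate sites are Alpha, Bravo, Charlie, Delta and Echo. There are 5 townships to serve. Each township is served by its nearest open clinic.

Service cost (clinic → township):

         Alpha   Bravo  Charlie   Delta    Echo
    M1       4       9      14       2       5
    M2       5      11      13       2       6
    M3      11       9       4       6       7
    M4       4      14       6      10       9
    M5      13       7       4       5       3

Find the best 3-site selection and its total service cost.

With exactly 3 open, each township uses its cheapest among the chosen.
{Alpha, Charlie, Delta}: M1→Delta 2, M2→Delta 2, M3→Charlie 4, M4→Alpha 4, M5→Charlie 4. Service cost 16.
{Alpha, Delta, Echo}: service cost 17
{Charlie, Delta, Echo}: service cost 17
Among all 10 size-3 choices, {Alpha, Charlie, Delta} is lowest.

Choose Alpha, Charlie and Delta; total service cost 16.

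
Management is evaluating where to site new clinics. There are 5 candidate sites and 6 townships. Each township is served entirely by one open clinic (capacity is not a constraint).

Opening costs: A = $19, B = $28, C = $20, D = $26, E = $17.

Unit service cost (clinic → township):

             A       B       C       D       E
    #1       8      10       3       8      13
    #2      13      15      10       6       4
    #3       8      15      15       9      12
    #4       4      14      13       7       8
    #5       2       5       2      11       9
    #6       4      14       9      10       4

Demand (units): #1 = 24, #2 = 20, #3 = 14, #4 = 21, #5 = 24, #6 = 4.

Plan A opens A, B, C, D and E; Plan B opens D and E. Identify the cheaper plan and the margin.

Plan A: {A, B, C, D, E}: #1→C 3·24=72, #2→E 4·20=80, #3→A 8·14=112, #4→A 4·21=84, #5→A 2·24=48, #6→A 4·4=16. Service 412; fixed 110; total 522.
Plan B: {D, E}: #1→D 8·24=192, #2→E 4·20=80, #3→D 9·14=126, #4→D 7·21=147, #5→E 9·24=216, #6→E 4·4=16. Service 777; fixed 43; total 820.
Difference: |522 − 820| = 298.

Plan A is cheaper by 298.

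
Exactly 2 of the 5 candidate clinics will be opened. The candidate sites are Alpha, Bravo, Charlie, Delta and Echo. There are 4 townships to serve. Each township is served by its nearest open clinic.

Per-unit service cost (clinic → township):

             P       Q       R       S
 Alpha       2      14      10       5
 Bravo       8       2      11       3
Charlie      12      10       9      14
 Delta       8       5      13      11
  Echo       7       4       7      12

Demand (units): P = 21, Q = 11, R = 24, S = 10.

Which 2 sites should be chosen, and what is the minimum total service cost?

Choose Alpha and Echo; total service cost 304.

With exactly 2 open, each township uses its cheapest among the chosen.
{Alpha, Echo}: P→Alpha 2·21=42, Q→Echo 4·11=44, R→Echo 7·24=168, S→Alpha 5·10=50. Service cost 304.
{Alpha, Bravo}: service cost 334
{Bravo, Echo}: service cost 367
Among all 10 size-2 choices, {Alpha, Echo} is lowest.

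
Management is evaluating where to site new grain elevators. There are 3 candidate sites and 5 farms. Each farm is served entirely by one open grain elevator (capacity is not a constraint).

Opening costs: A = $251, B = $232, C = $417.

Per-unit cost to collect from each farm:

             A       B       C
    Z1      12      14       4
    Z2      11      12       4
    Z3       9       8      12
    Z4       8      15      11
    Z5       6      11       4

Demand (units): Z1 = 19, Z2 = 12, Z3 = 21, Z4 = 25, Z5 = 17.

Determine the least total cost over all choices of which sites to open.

For any fixed open set, each farm goes to its cheapest open site; total = fixed + service.
{A}: Z1→A 12·19=228, Z2→A 11·12=132, Z3→A 9·21=189, Z4→A 8·25=200, Z5→A 6·17=102. Service 851; fixed 251; total 1102.
{C}: service 719 + fixed 417 = 1136
{A, C}: Z1→C 4·19=76, Z2→C 4·12=48, Z3→A 9·21=189, Z4→A 8·25=200, Z5→C 4·17=68. Service 581; fixed 668; total 1249.
{A, B, C}: service 560 + fixed 900 = 1460
(All 7 nonempty subsets were checked; A only is lowest.)

Minimum total cost: 1102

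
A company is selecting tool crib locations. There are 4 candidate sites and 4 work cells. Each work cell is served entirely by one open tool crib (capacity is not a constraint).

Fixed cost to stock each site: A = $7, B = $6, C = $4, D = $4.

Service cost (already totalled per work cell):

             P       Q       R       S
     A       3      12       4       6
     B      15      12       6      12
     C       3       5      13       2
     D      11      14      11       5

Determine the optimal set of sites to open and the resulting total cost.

Open A and C; minimum total cost 25.

For any fixed open set, each work cell goes to its cheapest open site; total = fixed + service.
{A, C}: P→A 3, Q→C 5, R→A 4, S→C 2. Service 14; fixed 11; total 25.
{B, C}: P→C 3, Q→C 5, R→B 6, S→C 2. Service 16; fixed 10; total 26.
{C}: P→C 3, Q→C 5, R→C 13, S→C 2. Service 23; fixed 4; total 27.
{A, B, C, D}: service 14 + fixed 21 = 35
(All 15 nonempty subsets were checked; A and C is lowest.)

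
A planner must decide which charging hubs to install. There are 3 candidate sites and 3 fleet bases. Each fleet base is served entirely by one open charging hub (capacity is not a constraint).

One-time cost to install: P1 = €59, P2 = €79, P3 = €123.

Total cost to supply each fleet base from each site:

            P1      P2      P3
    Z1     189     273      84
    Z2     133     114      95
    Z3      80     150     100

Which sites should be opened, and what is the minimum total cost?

Open P3 only; minimum total cost 402.

For any fixed open set, each fleet base goes to its cheapest open site; total = fixed + service.
{P3}: Z1→P3 84, Z2→P3 95, Z3→P3 100. Service 279; fixed 123; total 402.
{P1, P3}: service 259 + fixed 182 = 441
{P1}: Z1→P1 189, Z2→P1 133, Z3→P1 80. Service 402; fixed 59; total 461.
{P1, P2, P3}: service 259 + fixed 261 = 520
No other subset beats 402.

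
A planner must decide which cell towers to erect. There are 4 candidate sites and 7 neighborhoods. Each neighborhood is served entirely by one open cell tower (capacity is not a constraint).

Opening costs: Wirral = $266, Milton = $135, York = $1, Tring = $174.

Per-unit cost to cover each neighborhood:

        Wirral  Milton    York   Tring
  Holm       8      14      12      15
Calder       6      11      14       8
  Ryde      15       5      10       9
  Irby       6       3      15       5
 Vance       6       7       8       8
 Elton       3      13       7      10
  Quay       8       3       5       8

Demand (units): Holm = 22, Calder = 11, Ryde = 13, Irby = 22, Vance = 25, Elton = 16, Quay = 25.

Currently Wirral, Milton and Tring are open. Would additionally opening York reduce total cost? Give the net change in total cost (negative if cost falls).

Current service cost with {Wirral, Milton, Tring}: 646.
Adding York: each neighborhood re-picks its cheapest; new service cost 646, saving 0.
Extra fixed cost: 1. Net change = 1 − 0 = 1.
(Totals: 1221 → 1222.)

No — net change +1 (cost rises by 1).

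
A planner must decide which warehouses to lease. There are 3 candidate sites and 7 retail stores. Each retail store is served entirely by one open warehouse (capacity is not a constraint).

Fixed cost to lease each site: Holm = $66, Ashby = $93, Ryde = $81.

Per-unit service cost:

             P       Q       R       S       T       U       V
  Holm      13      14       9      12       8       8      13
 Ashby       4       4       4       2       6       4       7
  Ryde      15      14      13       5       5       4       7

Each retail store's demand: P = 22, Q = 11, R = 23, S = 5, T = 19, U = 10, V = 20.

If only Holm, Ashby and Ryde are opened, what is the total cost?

Each retail store is assigned to its cheapest site among the open ones.
{Holm, Ashby, Ryde}: P→Ashby 4·22=88, Q→Ashby 4·11=44, R→Ashby 4·23=92, S→Ashby 2·5=10, T→Ryde 5·19=95, U→Ashby 4·10=40, V→Ashby 7·20=140. Service 509; fixed 240; total 749.

Total cost: 749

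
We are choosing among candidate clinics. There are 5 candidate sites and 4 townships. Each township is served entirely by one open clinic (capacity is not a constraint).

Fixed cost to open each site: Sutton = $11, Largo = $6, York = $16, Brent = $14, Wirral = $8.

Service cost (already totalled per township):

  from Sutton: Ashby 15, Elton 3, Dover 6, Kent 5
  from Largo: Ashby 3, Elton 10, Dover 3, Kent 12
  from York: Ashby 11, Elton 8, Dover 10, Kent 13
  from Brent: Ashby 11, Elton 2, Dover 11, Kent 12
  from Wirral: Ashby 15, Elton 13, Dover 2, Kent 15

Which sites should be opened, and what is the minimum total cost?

Open Sutton and Largo; minimum total cost 31.

For any fixed open set, each township goes to its cheapest open site; total = fixed + service.
{Sutton, Largo}: Ashby→Largo 3, Elton→Sutton 3, Dover→Largo 3, Kent→Sutton 5. Service 14; fixed 17; total 31.
{Largo}: service 28 + fixed 6 = 34
{Sutton, Largo, Wirral}: Ashby→Largo 3, Elton→Sutton 3, Dover→Wirral 2, Kent→Sutton 5. Service 13; fixed 25; total 38.
{Sutton, Largo, York, Brent, Wirral}: service 12 + fixed 55 = 67
No other subset beats 31.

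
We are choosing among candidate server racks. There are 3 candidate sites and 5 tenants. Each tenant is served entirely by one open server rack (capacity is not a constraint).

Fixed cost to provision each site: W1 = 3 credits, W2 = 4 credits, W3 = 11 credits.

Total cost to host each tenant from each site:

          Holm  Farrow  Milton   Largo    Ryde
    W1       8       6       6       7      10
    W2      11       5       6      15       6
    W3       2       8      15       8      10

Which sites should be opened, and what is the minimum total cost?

Open W1 and W2; minimum total cost 39.

For any fixed open set, each tenant goes to its cheapest open site; total = fixed + service.
{W1, W2}: Holm→W1 8, Farrow→W2 5, Milton→W1 6, Largo→W1 7, Ryde→W2 6. Service 32; fixed 7; total 39.
{W1}: service 37 + fixed 3 = 40
{W2, W3}: Holm→W3 2, Farrow→W2 5, Milton→W2 6, Largo→W3 8, Ryde→W2 6. Service 27; fixed 15; total 42.
{W1, W2, W3}: service 26 + fixed 18 = 44
No other subset beats 39.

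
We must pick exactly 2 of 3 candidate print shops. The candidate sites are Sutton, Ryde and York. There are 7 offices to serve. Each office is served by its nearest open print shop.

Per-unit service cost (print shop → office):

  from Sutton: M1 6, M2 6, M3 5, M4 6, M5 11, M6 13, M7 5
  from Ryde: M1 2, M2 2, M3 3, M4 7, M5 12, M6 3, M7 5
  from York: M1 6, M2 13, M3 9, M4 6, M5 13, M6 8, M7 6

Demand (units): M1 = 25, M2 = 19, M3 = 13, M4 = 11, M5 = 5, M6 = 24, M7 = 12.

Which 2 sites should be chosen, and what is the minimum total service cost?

Choose Sutton and Ryde; total service cost 380.

With exactly 2 open, each office uses its cheapest among the chosen.
{Sutton, Ryde}: M1→Ryde 2·25=50, M2→Ryde 2·19=38, M3→Ryde 3·13=39, M4→Sutton 6·11=66, M5→Sutton 11·5=55, M6→Ryde 3·24=72, M7→Sutton 5·12=60. Service cost 380.
{Ryde, York}: service cost 385
{Sutton, York}: service cost 702
Among all 3 size-2 choices, {Sutton, Ryde} is lowest.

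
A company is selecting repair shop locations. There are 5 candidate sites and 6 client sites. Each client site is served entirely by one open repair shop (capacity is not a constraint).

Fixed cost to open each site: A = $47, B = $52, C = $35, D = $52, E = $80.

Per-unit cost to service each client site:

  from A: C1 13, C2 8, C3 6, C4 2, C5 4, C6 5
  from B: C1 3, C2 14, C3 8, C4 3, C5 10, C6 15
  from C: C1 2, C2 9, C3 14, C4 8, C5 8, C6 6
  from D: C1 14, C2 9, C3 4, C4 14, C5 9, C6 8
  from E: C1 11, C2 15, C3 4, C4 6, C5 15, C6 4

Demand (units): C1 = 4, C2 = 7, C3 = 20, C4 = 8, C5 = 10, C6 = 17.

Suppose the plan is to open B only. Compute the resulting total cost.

Total cost: 701

Each client site is assigned to its cheapest site among the open ones.
{B}: C1→B 3·4=12, C2→B 14·7=98, C3→B 8·20=160, C4→B 3·8=24, C5→B 10·10=100, C6→B 15·17=255. Service 649; fixed 52; total 701.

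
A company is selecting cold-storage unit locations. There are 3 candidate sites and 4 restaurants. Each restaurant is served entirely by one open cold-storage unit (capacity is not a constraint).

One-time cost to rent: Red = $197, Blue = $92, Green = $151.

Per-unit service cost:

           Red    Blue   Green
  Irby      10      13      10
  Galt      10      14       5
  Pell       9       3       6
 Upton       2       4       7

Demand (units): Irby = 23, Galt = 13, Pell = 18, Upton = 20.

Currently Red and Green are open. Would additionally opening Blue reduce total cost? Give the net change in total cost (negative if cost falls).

Current service cost with {Red, Green}: 443.
Adding Blue: each restaurant re-picks its cheapest; new service cost 389, saving 54.
Extra fixed cost: 92. Net change = 92 − 54 = 38.
(Totals: 791 → 829.)

No — net change +38 (cost rises by 38).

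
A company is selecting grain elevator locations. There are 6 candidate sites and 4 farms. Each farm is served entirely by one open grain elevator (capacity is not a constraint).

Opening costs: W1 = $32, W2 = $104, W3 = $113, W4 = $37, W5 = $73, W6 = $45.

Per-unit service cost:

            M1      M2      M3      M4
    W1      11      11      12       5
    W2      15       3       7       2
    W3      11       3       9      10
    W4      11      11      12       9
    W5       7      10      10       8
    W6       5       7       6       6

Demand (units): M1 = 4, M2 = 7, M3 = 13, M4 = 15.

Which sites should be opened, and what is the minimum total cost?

Open W6 only; minimum total cost 282.

For any fixed open set, each farm goes to its cheapest open site; total = fixed + service.
{W6}: M1→W6 5·4=20, M2→W6 7·7=49, M3→W6 6·13=78, M4→W6 6·15=90. Service 237; fixed 45; total 282.
{W2, W6}: M1→W6 5·4=20, M2→W2 3·7=21, M3→W6 6·13=78, M4→W2 2·15=30. Service 149; fixed 149; total 298.
{W1, W6}: service 222 + fixed 77 = 299
{W1, W2, W3, W4, W5, W6}: M1→W6 5·4=20, M2→W2 3·7=21, M3→W6 6·13=78, M4→W2 2·15=30. Service 149; fixed 404; total 553.
No other subset beats 282.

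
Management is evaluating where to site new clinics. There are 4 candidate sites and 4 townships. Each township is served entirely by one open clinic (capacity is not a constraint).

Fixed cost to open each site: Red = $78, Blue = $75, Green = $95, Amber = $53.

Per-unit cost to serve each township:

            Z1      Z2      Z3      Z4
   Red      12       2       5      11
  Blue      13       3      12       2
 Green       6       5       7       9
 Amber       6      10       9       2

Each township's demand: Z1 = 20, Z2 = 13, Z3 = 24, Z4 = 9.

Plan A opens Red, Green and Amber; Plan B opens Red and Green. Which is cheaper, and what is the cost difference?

Plan A is cheaper by 10.

Plan A: {Red, Green, Amber}: Z1→Green 6·20=120, Z2→Red 2·13=26, Z3→Red 5·24=120, Z4→Amber 2·9=18. Service 284; fixed 226; total 510.
Plan B: {Red, Green}: Z1→Green 6·20=120, Z2→Red 2·13=26, Z3→Red 5·24=120, Z4→Green 9·9=81. Service 347; fixed 173; total 520.
Difference: |510 − 520| = 10.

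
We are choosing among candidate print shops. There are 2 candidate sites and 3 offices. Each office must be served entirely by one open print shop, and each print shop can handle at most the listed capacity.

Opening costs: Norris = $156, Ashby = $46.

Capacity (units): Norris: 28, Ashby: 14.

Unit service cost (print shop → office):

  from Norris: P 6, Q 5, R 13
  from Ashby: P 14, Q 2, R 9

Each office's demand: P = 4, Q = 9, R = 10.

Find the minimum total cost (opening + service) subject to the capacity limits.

Open {Norris}: P→Norris 6·4=24, Q→Norris 5·9=45, R→Norris 13·10=130.
Loads: Norris carries 23/28. Service 199; fixed 156; total 355.
Next best feasible plan costs 361.

Minimum total cost: 355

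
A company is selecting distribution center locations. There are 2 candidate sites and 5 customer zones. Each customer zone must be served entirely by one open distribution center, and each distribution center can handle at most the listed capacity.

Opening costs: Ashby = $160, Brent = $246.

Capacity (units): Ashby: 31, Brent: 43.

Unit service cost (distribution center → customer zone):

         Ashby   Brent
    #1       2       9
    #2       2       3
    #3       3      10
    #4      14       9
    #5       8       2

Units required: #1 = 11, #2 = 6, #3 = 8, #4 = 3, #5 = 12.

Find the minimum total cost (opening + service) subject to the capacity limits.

Open {Brent}: #1→Brent 9·11=99, #2→Brent 3·6=18, #3→Brent 10·8=80, #4→Brent 9·3=27, #5→Brent 2·12=24.
Loads: Brent carries 40/43. Service 248; fixed 246; total 494.
Next best feasible plan costs 515.

Minimum total cost: 494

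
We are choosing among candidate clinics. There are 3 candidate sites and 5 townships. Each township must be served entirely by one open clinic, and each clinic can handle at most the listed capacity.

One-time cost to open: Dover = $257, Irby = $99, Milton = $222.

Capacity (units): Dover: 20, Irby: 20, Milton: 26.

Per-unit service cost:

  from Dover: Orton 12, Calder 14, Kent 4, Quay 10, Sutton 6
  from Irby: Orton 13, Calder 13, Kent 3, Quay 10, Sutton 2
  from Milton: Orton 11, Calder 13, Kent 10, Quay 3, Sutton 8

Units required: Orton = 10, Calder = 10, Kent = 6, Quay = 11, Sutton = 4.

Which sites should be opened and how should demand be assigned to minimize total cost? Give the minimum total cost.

Open {Irby, Milton}: Orton→Milton 11·10=110, Calder→Irby 13·10=130, Kent→Irby 3·6=18, Quay→Milton 3·11=33, Sutton→Irby 2·4=8.
Loads: Irby carries 20/20, Milton carries 21/26. Service 299; fixed 321; total 620.
Next best feasible plan costs 640.

Minimum total cost: 620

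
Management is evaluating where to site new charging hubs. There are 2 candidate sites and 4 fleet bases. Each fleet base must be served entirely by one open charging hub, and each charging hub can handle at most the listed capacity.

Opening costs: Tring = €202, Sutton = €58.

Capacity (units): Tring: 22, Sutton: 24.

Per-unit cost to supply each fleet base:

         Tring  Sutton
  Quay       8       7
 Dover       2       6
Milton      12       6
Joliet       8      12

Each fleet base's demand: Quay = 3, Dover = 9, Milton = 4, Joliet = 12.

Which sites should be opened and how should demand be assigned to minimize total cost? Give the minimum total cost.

Minimum total cost: 419

Open {Tring, Sutton}: Quay→Sutton 7·3=21, Dover→Tring 2·9=18, Milton→Sutton 6·4=24, Joliet→Tring 8·12=96.
Loads: Tring carries 21/22, Sutton carries 7/24. Service 159; fixed 260; total 419.
Next best feasible plan costs 455.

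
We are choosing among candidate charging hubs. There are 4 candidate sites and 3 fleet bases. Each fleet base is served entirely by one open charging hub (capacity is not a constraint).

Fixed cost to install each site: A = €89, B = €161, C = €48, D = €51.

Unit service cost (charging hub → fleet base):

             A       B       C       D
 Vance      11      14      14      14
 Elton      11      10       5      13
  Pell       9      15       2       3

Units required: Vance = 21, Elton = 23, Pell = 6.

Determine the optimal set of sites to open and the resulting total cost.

For any fixed open set, each fleet base goes to its cheapest open site; total = fixed + service.
{C}: Vance→C 14·21=294, Elton→C 5·23=115, Pell→C 2·6=12. Service 421; fixed 48; total 469.
{A, C}: service 358 + fixed 137 = 495
{C, D}: service 421 + fixed 99 = 520
{A, B, C, D}: service 358 + fixed 349 = 707
(All 15 nonempty subsets were checked; C only is lowest.)

Open C only; minimum total cost 469.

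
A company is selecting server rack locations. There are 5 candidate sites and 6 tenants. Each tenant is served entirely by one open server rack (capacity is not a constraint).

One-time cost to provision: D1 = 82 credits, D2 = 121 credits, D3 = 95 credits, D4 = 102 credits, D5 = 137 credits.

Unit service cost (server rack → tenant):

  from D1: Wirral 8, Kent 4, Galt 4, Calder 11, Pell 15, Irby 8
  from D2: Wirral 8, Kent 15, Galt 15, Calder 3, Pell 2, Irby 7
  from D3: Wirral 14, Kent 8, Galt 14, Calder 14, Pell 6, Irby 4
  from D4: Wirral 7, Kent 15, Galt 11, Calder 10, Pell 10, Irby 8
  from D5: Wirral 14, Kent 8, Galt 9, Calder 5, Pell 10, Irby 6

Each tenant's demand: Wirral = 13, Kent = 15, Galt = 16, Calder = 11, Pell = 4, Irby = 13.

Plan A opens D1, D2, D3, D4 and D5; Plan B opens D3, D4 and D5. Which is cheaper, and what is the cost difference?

Plan A: {D1, D2, D3, D4, D5}: Wirral→D4 7·13=91, Kent→D1 4·15=60, Galt→D1 4·16=64, Calder→D2 3·11=33, Pell→D2 2·4=8, Irby→D3 4·13=52. Service 308; fixed 537; total 845.
Plan B: {D3, D4, D5}: Wirral→D4 7·13=91, Kent→D3 8·15=120, Galt→D5 9·16=144, Calder→D5 5·11=55, Pell→D3 6·4=24, Irby→D3 4·13=52. Service 486; fixed 334; total 820.
Difference: |845 − 820| = 25.

Plan B is cheaper by 25.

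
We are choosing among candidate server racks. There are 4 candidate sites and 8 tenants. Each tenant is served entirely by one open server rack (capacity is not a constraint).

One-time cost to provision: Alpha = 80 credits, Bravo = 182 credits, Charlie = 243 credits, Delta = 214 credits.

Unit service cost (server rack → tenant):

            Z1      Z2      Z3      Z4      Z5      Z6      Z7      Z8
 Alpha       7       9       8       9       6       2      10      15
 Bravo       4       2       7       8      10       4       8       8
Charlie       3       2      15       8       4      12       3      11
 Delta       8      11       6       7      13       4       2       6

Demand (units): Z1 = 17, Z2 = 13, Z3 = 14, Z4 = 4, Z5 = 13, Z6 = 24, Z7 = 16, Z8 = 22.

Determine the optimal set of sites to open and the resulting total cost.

For any fixed open set, each tenant goes to its cheapest open site; total = fixed + service.
{Alpha, Bravo}: Z1→Bravo 4·17=68, Z2→Bravo 2·13=26, Z3→Bravo 7·14=98, Z4→Bravo 8·4=32, Z5→Alpha 6·13=78, Z6→Alpha 2·24=48, Z7→Bravo 8·16=128, Z8→Bravo 8·22=176. Service 654; fixed 262; total 916.
{Alpha, Delta}: Z1→Alpha 7·17=119, Z2→Alpha 9·13=117, Z3→Delta 6·14=84, Z4→Delta 7·4=28, Z5→Alpha 6·13=78, Z6→Alpha 2·24=48, Z7→Delta 2·16=32, Z8→Delta 6·22=132. Service 638; fixed 294; total 932.
{Alpha, Charlie}: service 611 + fixed 323 = 934
{Alpha, Bravo, Charlie, Delta}: service 453 + fixed 719 = 1172
No other subset beats 916.

Open Alpha and Bravo; minimum total cost 916.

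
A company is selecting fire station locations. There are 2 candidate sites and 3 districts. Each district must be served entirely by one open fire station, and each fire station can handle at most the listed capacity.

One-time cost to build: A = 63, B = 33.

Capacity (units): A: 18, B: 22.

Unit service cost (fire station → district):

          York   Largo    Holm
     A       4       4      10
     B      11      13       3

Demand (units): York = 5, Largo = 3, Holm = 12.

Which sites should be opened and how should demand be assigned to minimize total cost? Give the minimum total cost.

Open {B}: York→B 11·5=55, Largo→B 13·3=39, Holm→B 3·12=36.
Loads: B carries 20/22. Service 130; fixed 33; total 163.
Next best feasible plan costs 164.

Minimum total cost: 163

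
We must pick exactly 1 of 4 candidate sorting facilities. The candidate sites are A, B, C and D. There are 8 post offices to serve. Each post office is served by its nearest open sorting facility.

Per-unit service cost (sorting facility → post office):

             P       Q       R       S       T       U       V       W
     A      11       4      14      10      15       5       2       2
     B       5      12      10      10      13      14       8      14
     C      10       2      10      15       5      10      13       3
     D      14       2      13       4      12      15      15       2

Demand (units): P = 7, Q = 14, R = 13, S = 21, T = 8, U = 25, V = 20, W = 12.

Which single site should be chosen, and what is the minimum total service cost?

Choose A only; total service cost 834.

With exactly 1 open, each post office uses its cheapest among the chosen.
{A}: P→A 11·7=77, Q→A 4·14=56, R→A 14·13=182, S→A 10·21=210, T→A 15·8=120, U→A 5·25=125, V→A 2·20=40, W→A 2·12=24. Service cost 834.
{C}: service cost 1129
{D}: service cost 1174
Among all 4 size-1 choices, {A} is lowest.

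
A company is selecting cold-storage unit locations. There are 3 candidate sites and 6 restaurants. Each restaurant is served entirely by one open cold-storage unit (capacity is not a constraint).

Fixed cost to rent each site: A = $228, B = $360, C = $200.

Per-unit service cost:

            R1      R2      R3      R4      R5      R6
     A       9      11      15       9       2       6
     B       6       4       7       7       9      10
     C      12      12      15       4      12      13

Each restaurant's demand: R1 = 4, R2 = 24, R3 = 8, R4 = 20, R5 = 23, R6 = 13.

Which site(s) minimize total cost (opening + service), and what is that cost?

For any fixed open set, each restaurant goes to its cheapest open site; total = fixed + service.
{A}: R1→A 9·4=36, R2→A 11·24=264, R3→A 15·8=120, R4→A 9·20=180, R5→A 2·23=46, R6→A 6·13=78. Service 724; fixed 228; total 952.
{B}: service 653 + fixed 360 = 1013
{A, B}: service 440 + fixed 588 = 1028
{A, B, C}: R1→B 6·4=24, R2→B 4·24=96, R3→B 7·8=56, R4→C 4·20=80, R5→A 2·23=46, R6→A 6·13=78. Service 380; fixed 788; total 1168.
No other subset beats 952.

Open A only; minimum total cost 952.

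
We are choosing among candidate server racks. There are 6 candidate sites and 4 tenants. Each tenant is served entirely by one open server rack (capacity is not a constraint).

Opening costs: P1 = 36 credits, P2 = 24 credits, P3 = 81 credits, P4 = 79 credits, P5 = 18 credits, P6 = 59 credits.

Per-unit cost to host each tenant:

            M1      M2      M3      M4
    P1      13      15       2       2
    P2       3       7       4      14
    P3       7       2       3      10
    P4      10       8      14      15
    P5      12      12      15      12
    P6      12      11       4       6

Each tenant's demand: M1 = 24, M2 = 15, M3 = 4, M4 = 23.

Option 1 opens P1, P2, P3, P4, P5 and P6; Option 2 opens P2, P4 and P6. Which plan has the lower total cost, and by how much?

Option 1: {P1, P2, P3, P4, P5, P6}: M1→P2 3·24=72, M2→P3 2·15=30, M3→P1 2·4=8, M4→P1 2·23=46. Service 156; fixed 297; total 453.
Option 2: {P2, P4, P6}: M1→P2 3·24=72, M2→P2 7·15=105, M3→P2 4·4=16, M4→P6 6·23=138. Service 331; fixed 162; total 493.
Difference: |453 − 493| = 40.

Option 1 is cheaper by 40.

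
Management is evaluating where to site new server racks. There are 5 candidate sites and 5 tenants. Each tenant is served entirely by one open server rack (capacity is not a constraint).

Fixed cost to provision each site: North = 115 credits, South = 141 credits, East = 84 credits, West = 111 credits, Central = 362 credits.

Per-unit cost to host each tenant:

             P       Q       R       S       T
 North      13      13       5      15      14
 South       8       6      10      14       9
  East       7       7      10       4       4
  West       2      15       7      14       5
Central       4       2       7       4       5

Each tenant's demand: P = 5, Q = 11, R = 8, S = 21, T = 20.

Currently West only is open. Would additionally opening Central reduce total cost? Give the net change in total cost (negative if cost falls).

Current service cost with {West}: 625.
Adding Central: each tenant re-picks its cheapest; new service cost 272, saving 353.
Extra fixed cost: 362. Net change = 362 − 353 = 9.
(Totals: 736 → 745.)

No — net change +9 (cost rises by 9).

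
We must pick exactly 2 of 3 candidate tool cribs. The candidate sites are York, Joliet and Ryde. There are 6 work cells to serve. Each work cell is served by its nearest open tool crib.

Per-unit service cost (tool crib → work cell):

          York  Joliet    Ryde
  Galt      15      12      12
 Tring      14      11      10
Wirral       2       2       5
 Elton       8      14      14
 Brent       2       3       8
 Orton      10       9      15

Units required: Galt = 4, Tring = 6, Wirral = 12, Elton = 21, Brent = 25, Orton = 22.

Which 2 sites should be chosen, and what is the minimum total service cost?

Choose York and Joliet; total service cost 554.

With exactly 2 open, each work cell uses its cheapest among the chosen.
{York, Joliet}: Galt→Joliet 12·4=48, Tring→Joliet 11·6=66, Wirral→York 2·12=24, Elton→York 8·21=168, Brent→York 2·25=50, Orton→Joliet 9·22=198. Service cost 554.
{York, Ryde}: service cost 570
{Joliet, Ryde}: service cost 699
Among all 3 size-2 choices, {York, Joliet} is lowest.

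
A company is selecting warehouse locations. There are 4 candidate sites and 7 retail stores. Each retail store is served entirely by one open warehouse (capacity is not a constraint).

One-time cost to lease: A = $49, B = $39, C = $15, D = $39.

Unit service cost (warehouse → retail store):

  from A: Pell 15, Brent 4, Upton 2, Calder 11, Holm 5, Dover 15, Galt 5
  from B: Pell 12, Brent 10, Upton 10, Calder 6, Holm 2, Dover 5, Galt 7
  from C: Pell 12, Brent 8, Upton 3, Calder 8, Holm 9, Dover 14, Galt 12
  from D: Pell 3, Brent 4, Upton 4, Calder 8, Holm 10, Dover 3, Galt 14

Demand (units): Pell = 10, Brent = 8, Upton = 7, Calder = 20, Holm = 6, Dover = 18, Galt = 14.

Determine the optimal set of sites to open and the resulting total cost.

Open B and D; minimum total cost 452.

For any fixed open set, each retail store goes to its cheapest open site; total = fixed + service.
{B, D}: Pell→D 3·10=30, Brent→D 4·8=32, Upton→D 4·7=28, Calder→B 6·20=120, Holm→B 2·6=12, Dover→D 3·18=54, Galt→B 7·14=98. Service 374; fixed 78; total 452.
{A, B, D}: service 332 + fixed 127 = 459
{B, C, D}: service 367 + fixed 93 = 460
{A, B, C, D}: service 332 + fixed 142 = 474
No other subset beats 452.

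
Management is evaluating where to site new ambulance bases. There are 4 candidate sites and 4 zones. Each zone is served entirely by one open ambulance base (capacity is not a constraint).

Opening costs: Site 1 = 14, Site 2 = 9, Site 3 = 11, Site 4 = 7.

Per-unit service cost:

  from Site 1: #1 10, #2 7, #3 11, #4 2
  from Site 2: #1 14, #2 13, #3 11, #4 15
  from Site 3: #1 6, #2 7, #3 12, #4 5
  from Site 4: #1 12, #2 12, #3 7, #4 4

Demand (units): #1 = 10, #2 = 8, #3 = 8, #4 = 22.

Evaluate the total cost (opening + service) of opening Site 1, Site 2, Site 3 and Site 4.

Each zone is assigned to its cheapest site among the open ones.
{Site 1, Site 2, Site 3, Site 4}: #1→Site 3 6·10=60, #2→Site 1 7·8=56, #3→Site 4 7·8=56, #4→Site 1 2·22=44. Service 216; fixed 41; total 257.

Total cost: 257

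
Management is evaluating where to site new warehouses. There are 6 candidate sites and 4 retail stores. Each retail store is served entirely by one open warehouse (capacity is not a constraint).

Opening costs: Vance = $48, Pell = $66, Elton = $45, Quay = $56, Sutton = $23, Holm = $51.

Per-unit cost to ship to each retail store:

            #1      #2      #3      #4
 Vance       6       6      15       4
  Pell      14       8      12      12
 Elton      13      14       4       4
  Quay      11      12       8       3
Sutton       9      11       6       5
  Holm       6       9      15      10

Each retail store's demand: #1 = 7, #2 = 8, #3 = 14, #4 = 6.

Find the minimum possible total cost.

For any fixed open set, each retail store goes to its cheapest open site; total = fixed + service.
{Vance, Elton}: #1→Vance 6·7=42, #2→Vance 6·8=48, #3→Elton 4·14=56, #4→Vance 4·6=24. Service 170; fixed 93; total 263.
{Vance, Sutton}: service 198 + fixed 71 = 269
{Vance, Elton, Sutton}: service 170 + fixed 116 = 286
{Vance, Pell, Elton, Quay, Sutton, Holm}: service 164 + fixed 289 = 453
No other subset beats 263.

Minimum total cost: 263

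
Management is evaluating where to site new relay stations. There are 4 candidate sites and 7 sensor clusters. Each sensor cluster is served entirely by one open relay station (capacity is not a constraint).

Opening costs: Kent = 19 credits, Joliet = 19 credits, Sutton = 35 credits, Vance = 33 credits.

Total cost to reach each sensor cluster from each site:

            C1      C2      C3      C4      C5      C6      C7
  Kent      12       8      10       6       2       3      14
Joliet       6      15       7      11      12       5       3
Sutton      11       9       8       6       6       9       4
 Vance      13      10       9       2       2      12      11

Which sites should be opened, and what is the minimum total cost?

Open Kent and Joliet; minimum total cost 73.

For any fixed open set, each sensor cluster goes to its cheapest open site; total = fixed + service.
{Kent, Joliet}: C1→Joliet 6, C2→Kent 8, C3→Joliet 7, C4→Kent 6, C5→Kent 2, C6→Kent 3, C7→Joliet 3. Service 35; fixed 38; total 73.
{Kent}: service 55 + fixed 19 = 74
{Joliet}: C1→Joliet 6, C2→Joliet 15, C3→Joliet 7, C4→Joliet 11, C5→Joliet 12, C6→Joliet 5, C7→Joliet 3. Service 59; fixed 19; total 78.
{Kent, Joliet, Sutton, Vance}: service 31 + fixed 106 = 137
No other subset beats 73.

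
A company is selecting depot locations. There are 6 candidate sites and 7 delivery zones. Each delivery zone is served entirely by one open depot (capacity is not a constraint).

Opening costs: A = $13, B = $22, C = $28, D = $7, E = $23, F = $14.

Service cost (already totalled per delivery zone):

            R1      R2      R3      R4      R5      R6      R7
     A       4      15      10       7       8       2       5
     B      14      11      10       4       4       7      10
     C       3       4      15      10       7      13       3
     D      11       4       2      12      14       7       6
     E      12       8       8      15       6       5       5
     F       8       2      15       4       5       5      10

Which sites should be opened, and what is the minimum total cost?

For any fixed open set, each delivery zone goes to its cheapest open site; total = fixed + service.
{A, D}: R1→A 4, R2→D 4, R3→D 2, R4→A 7, R5→A 8, R6→A 2, R7→A 5. Service 32; fixed 20; total 52.
{D, F}: service 32 + fixed 21 = 53
{A, D, F}: R1→A 4, R2→F 2, R3→D 2, R4→F 4, R5→F 5, R6→A 2, R7→A 5. Service 24; fixed 34; total 58.
{A, B, C, D, E, F}: R1→C 3, R2→F 2, R3→D 2, R4→B 4, R5→B 4, R6→A 2, R7→C 3. Service 20; fixed 107; total 127.
No other subset beats 52.

Open A and D; minimum total cost 52.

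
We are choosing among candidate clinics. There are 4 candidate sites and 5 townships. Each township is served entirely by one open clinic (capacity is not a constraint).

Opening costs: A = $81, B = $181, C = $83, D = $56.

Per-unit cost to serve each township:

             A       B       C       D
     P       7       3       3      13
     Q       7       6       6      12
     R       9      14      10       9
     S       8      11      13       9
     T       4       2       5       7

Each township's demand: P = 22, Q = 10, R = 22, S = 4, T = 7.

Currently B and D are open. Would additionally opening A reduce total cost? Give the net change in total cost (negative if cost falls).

Current service cost with {B, D}: 374.
Adding A: each township re-picks its cheapest; new service cost 370, saving 4.
Extra fixed cost: 81. Net change = 81 − 4 = 77.
(Totals: 611 → 688.)

No — net change +77 (cost rises by 77).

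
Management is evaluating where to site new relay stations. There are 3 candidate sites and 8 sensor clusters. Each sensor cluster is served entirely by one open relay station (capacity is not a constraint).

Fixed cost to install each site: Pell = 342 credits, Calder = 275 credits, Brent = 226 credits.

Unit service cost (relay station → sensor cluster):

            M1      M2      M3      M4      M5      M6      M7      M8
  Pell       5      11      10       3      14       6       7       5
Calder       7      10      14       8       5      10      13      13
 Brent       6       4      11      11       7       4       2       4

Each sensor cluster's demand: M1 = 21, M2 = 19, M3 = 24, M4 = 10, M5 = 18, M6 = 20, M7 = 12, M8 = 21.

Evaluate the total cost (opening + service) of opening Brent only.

Each sensor cluster is assigned to its cheapest site among the open ones.
{Brent}: M1→Brent 6·21=126, M2→Brent 4·19=76, M3→Brent 11·24=264, M4→Brent 11·10=110, M5→Brent 7·18=126, M6→Brent 4·20=80, M7→Brent 2·12=24, M8→Brent 4·21=84. Service 890; fixed 226; total 1116.

Total cost: 1116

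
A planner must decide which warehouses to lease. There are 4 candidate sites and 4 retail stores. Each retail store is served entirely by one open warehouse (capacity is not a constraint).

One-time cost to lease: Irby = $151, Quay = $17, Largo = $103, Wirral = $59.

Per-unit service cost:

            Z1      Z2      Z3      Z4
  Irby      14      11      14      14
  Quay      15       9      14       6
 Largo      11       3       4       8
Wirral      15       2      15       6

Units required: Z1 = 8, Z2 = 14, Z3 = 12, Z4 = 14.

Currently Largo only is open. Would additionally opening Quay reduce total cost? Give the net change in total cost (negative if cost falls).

Current service cost with {Largo}: 290.
Adding Quay: each retail store re-picks its cheapest; new service cost 262, saving 28.
Extra fixed cost: 17. Net change = 17 − 28 = -11.
(Totals: 393 → 382.)

Yes — net change −11 (cost falls by 11).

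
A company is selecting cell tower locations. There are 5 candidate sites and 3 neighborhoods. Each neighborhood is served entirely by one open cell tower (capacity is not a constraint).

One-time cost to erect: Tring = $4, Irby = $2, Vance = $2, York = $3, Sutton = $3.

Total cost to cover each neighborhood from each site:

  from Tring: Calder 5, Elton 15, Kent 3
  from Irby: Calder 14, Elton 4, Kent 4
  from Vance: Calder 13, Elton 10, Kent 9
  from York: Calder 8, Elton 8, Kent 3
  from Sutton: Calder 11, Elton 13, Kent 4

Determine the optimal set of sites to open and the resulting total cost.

Open Tring and Irby; minimum total cost 18.

For any fixed open set, each neighborhood goes to its cheapest open site; total = fixed + service.
{Tring, Irby}: Calder→Tring 5, Elton→Irby 4, Kent→Tring 3. Service 12; fixed 6; total 18.
{Tring, Irby, Vance}: Calder→Tring 5, Elton→Irby 4, Kent→Tring 3. Service 12; fixed 8; total 20.
{Irby, York}: Calder→York 8, Elton→Irby 4, Kent→York 3. Service 15; fixed 5; total 20.
{Tring, Irby, Vance, York, Sutton}: service 12 + fixed 14 = 26
No other subset beats 18.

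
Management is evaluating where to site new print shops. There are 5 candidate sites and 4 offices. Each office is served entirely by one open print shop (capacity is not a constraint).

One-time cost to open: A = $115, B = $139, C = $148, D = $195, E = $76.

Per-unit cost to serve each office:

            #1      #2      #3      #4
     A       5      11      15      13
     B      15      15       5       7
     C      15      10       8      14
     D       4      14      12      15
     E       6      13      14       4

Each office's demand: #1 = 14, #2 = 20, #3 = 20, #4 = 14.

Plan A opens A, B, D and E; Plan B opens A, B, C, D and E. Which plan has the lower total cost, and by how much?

Plan A: {A, B, D, E}: #1→D 4·14=56, #2→A 11·20=220, #3→B 5·20=100, #4→E 4·14=56. Service 432; fixed 525; total 957.
Plan B: {A, B, C, D, E}: #1→D 4·14=56, #2→C 10·20=200, #3→B 5·20=100, #4→E 4·14=56. Service 412; fixed 673; total 1085.
Difference: |957 − 1085| = 128.

Plan A is cheaper by 128.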